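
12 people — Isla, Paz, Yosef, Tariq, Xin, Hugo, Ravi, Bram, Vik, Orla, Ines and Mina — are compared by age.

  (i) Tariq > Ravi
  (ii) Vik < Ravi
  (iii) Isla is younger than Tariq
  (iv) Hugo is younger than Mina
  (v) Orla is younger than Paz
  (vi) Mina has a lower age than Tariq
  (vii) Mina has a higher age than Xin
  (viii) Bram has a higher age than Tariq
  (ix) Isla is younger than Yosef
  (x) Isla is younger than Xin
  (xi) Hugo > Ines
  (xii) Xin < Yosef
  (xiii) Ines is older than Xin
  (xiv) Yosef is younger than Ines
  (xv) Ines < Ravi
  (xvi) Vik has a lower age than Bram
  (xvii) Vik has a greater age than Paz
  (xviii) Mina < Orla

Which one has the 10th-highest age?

Yosef

Chaining the given pairs: Isla < Xin < Yosef < Ines < Hugo < Mina < Orla < Paz < Vik < Ravi < Tariq < Bram.
The 10th largest is Yosef.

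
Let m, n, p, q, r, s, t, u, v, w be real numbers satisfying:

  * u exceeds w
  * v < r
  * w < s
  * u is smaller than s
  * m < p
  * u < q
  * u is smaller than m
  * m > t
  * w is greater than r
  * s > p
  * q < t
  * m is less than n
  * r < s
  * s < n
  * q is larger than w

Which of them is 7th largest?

Chaining the given pairs: v < r < w < u < q < t < m < p < s < n.
Counting 7 from the largest end gives u.

u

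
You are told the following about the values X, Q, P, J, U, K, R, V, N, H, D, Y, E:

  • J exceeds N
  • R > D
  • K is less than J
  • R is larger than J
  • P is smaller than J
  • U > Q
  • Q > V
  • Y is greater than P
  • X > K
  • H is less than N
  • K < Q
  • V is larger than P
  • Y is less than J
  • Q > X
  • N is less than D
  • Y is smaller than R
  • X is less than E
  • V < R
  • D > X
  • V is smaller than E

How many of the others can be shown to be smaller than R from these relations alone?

From R the given relations immediately reach V, Y, J, D.
From those, P, K, N, X — 8 in total.
From those, H — 9 in total.
Nothing else is reachable below R; 9 in all.

9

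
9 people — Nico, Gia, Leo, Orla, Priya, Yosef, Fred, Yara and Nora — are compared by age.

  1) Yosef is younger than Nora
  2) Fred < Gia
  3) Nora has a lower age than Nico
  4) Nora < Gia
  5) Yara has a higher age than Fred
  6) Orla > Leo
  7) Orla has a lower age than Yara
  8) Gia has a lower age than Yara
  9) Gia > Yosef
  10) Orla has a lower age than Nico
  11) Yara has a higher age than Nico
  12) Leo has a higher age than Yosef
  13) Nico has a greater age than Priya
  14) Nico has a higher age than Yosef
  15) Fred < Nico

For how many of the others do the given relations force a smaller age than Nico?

From Nico the given relations immediately reach Fred, Yosef, Nora, Priya, Orla.
From those, Leo — 6 in total.
Nothing else is reachable below Nico; 6 in all.

6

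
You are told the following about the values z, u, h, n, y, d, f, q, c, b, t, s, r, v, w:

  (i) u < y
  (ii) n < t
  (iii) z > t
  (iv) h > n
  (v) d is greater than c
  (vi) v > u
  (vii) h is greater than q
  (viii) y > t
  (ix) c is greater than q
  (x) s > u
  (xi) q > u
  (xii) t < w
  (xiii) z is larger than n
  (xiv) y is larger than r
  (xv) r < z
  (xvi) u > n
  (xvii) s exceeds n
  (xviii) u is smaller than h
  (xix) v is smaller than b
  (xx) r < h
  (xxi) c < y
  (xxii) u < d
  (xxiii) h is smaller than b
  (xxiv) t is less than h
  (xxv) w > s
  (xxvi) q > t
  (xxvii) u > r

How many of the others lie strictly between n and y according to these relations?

4

Chaining upward from n reaches: t, u, q, v, z, h, b, c, d, s, w.
Chaining downward from y reaches: t, r, u, q, c.
Strictly between n and y are those in both lists: t, u, q, c — 4 elements.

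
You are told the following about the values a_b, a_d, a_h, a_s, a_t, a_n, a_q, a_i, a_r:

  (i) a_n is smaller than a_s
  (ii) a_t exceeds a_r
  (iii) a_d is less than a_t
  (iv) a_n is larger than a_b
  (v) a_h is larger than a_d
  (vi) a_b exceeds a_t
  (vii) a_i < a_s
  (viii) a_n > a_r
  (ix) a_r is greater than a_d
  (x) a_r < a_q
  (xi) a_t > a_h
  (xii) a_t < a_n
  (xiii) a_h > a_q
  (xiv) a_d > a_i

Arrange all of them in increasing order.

a_i < a_d < a_r < a_q < a_h < a_t < a_b < a_n < a_s

The consecutive links are each given: a_i < a_d; a_d < a_r; a_r < a_q; a_q < a_h; a_h < a_t; a_t < a_b; a_b < a_n; a_n < a_s.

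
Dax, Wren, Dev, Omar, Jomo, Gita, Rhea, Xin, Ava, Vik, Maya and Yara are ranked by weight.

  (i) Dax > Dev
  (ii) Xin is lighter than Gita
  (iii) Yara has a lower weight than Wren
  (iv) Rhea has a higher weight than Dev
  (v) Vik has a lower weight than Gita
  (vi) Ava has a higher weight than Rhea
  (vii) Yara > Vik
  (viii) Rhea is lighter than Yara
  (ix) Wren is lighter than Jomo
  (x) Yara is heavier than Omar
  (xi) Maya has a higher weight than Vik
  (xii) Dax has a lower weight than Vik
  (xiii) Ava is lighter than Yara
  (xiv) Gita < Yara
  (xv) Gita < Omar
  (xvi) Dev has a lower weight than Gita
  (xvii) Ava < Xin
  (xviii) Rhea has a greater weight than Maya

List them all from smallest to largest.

Dev < Dax < Vik < Maya < Rhea < Ava < Xin < Gita < Omar < Yara < Wren < Jomo

The consecutive links are each given: Dev < Dax; Dax < Vik; Vik < Maya; Maya < Rhea; Rhea < Ava; Ava < Xin; Xin < Gita; Gita < Omar; Omar < Yara; Yara < Wren; Wren < Jomo.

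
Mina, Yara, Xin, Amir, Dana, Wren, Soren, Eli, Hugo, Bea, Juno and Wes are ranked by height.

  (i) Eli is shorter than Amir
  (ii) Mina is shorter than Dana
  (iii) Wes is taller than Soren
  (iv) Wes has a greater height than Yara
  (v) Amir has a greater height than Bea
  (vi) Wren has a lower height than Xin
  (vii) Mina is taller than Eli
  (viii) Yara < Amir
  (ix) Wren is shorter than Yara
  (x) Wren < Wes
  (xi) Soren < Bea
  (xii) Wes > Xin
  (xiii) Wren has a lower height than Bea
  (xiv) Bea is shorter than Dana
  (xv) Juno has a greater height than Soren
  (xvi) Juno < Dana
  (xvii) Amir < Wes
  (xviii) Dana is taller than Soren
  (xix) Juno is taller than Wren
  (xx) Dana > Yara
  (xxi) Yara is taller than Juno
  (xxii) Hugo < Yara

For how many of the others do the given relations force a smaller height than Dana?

8

Directly below Dana: Soren, Juno, Bea, Mina, Yara.
One step further: Wren, Hugo, Eli (8 so far).
Nothing else is reachable below Dana; 8 in all.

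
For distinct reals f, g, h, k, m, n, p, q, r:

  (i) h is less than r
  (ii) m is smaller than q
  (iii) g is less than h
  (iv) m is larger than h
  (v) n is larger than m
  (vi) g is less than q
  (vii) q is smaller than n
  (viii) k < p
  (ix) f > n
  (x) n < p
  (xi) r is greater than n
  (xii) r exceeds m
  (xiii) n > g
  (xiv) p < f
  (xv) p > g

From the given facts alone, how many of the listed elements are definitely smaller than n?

4

Directly below n: g, m, q.
One step further: h (4 so far).
No other element is forced below n by the given relations, so the count is 4.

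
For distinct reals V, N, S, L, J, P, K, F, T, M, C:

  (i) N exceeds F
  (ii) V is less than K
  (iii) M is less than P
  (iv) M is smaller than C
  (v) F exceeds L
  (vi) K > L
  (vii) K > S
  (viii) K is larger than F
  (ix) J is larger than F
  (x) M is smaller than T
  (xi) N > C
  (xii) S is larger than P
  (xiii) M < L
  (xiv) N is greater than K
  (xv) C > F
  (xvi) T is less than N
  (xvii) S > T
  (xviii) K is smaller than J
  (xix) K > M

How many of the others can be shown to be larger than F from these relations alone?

The elements the relations force above F are K, J, C, N — no chain reaches any other.
That is 4.

4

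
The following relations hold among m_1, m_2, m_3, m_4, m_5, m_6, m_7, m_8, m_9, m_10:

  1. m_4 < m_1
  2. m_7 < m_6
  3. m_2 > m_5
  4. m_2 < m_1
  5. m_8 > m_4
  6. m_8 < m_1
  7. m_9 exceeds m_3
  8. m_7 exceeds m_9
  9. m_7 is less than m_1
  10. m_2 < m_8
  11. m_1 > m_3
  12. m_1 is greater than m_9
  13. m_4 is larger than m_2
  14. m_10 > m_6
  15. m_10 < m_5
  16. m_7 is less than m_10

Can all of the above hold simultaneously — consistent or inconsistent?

consistent

Every relation is compatible with m_3 < m_9 < m_7 < m_6 < m_10 < m_5 < m_2 < m_4 < m_8 < m_1; the set is consistent.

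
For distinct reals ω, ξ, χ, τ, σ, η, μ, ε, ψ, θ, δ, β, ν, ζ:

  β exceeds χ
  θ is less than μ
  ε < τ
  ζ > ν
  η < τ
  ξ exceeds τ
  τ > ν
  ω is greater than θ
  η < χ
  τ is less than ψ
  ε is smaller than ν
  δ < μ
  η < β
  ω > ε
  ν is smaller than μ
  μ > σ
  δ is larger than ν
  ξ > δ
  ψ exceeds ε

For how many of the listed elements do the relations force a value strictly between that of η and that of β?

1

Chaining upward from η reaches: χ, τ, ξ, ψ.
Chaining downward from β reaches: χ.
Strictly between η and β are those in both lists: χ — 1 element.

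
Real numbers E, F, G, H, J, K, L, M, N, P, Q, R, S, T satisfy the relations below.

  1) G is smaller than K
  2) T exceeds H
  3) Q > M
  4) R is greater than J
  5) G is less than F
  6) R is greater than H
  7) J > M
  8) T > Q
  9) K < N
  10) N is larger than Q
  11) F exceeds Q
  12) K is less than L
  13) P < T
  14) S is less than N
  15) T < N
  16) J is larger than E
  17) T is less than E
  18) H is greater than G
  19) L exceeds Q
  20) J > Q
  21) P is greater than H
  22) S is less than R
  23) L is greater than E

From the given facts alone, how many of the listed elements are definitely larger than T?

From T the given relations immediately reach E, N.
From those, J, L — 4 in total.
From those, R — 5 in total.
No other element is forced above T by the given relations, so the count is 5.

5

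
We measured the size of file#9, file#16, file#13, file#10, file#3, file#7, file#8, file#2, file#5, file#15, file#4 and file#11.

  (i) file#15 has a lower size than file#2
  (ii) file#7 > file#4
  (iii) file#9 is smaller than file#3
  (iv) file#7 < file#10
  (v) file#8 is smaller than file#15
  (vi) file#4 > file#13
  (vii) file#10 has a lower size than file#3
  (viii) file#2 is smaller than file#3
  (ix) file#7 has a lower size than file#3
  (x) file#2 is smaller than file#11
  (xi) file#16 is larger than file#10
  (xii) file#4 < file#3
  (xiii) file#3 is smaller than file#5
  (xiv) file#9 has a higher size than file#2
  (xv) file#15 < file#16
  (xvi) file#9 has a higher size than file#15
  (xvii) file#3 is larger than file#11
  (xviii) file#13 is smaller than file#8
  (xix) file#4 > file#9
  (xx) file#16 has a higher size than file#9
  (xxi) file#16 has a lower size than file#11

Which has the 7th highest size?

file#4

The consecutive relations fix a unique order: file#13 < file#8 < file#15 < file#2 < file#9 < file#4 < file#7 < file#10 < file#16 < file#11 < file#3 < file#5.
Counting 7 from the largest end gives file#4.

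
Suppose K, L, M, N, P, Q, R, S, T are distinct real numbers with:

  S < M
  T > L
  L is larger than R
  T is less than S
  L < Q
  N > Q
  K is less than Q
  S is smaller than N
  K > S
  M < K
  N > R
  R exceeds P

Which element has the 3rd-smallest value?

L

The consecutive relations fix a unique order: P < R < L < T < S < M < K < Q < N.
Counting 3 from the smallest end gives L.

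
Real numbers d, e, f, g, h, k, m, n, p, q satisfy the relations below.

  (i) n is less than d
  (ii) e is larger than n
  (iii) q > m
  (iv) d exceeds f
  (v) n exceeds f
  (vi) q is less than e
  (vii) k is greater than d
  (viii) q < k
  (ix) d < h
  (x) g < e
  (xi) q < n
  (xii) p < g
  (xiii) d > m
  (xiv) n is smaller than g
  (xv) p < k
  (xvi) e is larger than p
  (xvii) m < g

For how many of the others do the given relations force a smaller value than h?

5

The elements the relations force below h are f, m, q, n, d — no chain reaches any other.
That is 5.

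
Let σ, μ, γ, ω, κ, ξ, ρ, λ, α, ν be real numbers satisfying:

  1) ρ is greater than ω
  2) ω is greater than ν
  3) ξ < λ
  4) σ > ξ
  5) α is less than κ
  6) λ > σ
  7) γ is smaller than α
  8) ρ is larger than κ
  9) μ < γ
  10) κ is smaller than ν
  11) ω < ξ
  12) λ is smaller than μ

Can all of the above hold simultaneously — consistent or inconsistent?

inconsistent

Chaining the given relations yields ξ < σ < λ < μ < γ < α < κ < ν < ω, so ξ < ω. But one relation states ω < ξ. These cannot both hold.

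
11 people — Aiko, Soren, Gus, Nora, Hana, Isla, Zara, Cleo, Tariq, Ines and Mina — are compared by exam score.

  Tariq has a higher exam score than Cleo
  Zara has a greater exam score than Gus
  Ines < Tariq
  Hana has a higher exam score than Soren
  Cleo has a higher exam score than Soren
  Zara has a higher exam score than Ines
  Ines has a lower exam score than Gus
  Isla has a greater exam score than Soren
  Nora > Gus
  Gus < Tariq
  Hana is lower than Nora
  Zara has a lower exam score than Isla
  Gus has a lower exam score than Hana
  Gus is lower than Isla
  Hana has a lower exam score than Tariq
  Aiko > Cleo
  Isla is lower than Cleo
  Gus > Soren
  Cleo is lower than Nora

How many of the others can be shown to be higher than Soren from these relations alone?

The elements the relations force above Soren are Gus, Zara, Isla, Cleo, Aiko, Hana, Tariq, Nora — no chain reaches any other.
That is 8.

8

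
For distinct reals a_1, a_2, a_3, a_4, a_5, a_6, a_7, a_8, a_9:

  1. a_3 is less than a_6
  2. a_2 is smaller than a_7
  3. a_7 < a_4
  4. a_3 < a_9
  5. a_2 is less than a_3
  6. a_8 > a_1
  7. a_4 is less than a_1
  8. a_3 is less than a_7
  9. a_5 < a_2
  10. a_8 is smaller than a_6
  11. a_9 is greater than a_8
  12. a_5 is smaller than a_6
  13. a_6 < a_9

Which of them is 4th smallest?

a_7

The consecutive relations fix a unique order: a_5 < a_2 < a_3 < a_7 < a_4 < a_1 < a_8 < a_6 < a_9.
The 4th smallest is a_7.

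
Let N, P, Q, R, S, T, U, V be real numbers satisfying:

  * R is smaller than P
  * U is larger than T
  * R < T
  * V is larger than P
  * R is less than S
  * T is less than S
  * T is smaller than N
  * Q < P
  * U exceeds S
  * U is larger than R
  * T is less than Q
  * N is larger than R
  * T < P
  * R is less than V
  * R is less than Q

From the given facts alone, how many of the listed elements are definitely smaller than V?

Directly below V: R, P.
One step further: T, Q (4 so far).
Nothing else is reachable below V; 4 in all.

4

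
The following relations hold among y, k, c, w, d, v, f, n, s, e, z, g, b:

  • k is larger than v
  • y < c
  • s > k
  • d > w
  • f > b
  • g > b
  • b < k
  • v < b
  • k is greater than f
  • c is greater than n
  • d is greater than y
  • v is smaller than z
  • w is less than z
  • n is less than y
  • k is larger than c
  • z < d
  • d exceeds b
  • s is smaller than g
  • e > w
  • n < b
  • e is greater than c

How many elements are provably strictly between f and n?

1

The relations place n below f. An element lies strictly between them when it is forced above n and also forced below f.
Above n: {y, c, e, b, k, s, g, d}. Below f: {v, b}.
Intersection: {b} — 1.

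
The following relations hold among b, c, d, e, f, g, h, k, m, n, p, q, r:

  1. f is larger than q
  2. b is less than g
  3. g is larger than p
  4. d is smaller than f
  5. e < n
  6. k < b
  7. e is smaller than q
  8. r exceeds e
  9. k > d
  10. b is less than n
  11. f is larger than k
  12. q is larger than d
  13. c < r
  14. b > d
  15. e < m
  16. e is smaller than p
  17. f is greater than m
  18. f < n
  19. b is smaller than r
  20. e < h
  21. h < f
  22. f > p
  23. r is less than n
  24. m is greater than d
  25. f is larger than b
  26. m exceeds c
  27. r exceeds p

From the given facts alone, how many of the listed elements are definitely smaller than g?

The elements the relations force below g are d, k, e, b, p — no chain reaches any other.
That is 5.

5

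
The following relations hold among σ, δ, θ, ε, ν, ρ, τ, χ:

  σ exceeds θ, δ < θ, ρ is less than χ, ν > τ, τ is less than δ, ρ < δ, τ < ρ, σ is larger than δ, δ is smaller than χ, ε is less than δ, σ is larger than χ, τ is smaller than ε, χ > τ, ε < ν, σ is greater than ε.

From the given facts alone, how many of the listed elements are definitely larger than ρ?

4

Directly above ρ: δ, χ.
One step further: θ, σ (4 so far).
Nothing else is reachable above ρ; 4 in all.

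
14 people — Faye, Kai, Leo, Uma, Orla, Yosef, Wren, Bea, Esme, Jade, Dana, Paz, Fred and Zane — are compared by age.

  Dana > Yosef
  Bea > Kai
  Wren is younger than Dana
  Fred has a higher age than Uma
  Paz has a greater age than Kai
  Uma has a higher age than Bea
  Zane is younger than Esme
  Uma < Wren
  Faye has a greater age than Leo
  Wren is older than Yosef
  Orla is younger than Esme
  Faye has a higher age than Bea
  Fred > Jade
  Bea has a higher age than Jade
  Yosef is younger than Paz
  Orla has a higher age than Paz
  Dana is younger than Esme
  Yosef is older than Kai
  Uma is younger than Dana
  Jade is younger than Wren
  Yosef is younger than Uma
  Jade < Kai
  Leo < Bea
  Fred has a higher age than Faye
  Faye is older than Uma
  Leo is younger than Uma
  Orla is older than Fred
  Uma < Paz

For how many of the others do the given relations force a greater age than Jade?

From Jade the given relations immediately reach Kai, Bea, Wren, Fred.
From those, Yosef, Uma, Faye, Paz, Orla, Dana — 10 in total.
From those, Esme — 11 in total.
Nothing else is reachable above Jade; 11 in all.

11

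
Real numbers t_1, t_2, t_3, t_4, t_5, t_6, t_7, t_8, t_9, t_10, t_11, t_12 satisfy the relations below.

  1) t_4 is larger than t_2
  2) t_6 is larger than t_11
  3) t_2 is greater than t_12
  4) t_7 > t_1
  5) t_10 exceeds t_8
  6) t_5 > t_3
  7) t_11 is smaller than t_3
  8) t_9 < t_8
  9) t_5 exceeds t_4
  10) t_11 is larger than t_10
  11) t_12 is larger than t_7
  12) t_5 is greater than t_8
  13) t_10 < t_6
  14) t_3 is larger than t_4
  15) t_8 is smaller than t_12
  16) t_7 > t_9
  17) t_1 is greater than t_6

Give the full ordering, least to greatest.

t_9 < t_8 < t_10 < t_11 < t_6 < t_1 < t_7 < t_12 < t_2 < t_4 < t_3 < t_5

Each adjacent pair is fixed by a given relation: t_9 < t_8; t_8 < t_10; t_10 < t_11; t_11 < t_6; t_6 < t_1; t_1 < t_7; t_7 < t_12; t_12 < t_2; t_2 < t_4; t_4 < t_3; t_3 < t_5. Chaining them end to end gives the full order.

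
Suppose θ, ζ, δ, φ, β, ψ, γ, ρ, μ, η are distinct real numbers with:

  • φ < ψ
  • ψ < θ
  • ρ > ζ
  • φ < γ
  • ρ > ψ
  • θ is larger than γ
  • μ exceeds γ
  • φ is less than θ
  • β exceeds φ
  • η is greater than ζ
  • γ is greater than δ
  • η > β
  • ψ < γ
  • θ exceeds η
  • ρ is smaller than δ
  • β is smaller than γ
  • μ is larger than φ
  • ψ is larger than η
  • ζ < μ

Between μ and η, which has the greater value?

μ

Link the given pairs in sequence: η < ψ; ψ < ρ; ρ < δ; δ < γ; γ < μ.
Chaining these gives η < ψ < ρ < δ < γ < μ.
So η < μ; μ is the larger of the two.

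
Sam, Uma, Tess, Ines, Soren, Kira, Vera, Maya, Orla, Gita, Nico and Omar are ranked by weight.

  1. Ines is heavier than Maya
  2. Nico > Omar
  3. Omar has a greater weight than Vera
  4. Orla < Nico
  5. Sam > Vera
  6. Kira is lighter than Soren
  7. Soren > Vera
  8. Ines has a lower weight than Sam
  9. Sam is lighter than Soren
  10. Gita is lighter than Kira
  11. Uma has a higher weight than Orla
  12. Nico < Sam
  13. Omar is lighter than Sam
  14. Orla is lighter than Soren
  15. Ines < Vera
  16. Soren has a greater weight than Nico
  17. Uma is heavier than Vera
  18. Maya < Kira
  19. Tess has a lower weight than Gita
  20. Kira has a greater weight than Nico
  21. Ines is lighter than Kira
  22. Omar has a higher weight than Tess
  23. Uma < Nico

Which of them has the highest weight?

Maya is not greatest since Maya < Ines; Ines is not greatest since Ines < Kira; Orla is not greatest since Orla < Uma; Vera is not greatest since Vera < Omar; Tess is not greatest since Tess < Gita; Uma is not greatest since Uma < Nico; Gita is not greatest since Gita < Kira; Omar is not greatest since Omar < Sam; Nico is not greatest since Nico < Kira; Kira is not greatest since Kira < Soren; Sam is not greatest since Sam < Soren.
Only Soren has nothing above it, so Soren is the highest weight.

Soren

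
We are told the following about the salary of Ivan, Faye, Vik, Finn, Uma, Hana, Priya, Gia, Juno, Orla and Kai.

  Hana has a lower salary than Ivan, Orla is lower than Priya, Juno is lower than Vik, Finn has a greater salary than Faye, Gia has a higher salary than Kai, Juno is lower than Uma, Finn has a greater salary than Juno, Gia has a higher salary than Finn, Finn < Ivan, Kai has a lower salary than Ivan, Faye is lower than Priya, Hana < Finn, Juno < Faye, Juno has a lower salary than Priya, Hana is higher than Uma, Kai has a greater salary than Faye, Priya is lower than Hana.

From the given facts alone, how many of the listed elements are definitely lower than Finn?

6

From Finn the given relations immediately reach Juno, Faye, Hana.
From those, Uma, Priya — 5 in total.
From those, Orla — 6 in total.
No other element is forced below Finn by the given relations, so the count is 6.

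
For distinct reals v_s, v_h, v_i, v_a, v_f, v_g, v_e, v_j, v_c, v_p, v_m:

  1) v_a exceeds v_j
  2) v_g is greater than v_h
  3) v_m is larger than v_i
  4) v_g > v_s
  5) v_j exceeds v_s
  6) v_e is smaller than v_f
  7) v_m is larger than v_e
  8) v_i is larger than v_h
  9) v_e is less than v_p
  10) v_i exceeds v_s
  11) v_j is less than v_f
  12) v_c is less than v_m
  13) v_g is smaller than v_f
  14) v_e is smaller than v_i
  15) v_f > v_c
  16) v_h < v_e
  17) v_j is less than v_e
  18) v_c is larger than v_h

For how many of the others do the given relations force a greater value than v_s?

Directly above v_s: v_j, v_i, v_g.
One step further: v_e, v_f, v_a, v_m (7 so far).
One step further: v_p (8 so far).
No other element is forced above v_s by the given relations, so the count is 8.

8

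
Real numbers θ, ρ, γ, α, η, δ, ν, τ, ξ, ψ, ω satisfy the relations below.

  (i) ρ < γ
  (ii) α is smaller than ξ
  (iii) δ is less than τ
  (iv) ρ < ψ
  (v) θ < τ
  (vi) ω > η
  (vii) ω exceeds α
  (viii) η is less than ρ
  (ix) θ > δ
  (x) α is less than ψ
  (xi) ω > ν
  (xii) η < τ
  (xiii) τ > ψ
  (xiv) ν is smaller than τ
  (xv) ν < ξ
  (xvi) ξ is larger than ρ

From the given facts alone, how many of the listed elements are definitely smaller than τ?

From τ the given relations immediately reach ν, η, δ, θ, ψ.
From those, α, ρ — 7 in total.
Nothing else is reachable below τ; 7 in all.

7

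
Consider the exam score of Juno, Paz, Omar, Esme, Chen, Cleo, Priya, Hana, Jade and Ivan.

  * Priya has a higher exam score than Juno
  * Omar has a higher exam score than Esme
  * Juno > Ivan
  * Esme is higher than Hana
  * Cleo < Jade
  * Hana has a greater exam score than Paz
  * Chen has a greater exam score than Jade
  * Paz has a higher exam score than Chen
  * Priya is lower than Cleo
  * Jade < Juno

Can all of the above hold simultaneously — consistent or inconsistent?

inconsistent

We have Jade < Juno stated directly, yet also Juno < Priya < Cleo < Jade by chaining the others — so Juno < Jade. Contradiction.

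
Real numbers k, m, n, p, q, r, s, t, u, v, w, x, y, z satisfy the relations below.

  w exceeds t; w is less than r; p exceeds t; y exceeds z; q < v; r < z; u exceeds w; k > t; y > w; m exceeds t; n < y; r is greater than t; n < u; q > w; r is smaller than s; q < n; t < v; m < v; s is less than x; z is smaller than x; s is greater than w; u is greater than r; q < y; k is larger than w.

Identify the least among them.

t

w is not least since t < w; r is not least since t < r; q is not least since w < q; s is not least since r < s; z is not least since r < z; x is not least since s < x; n is not least since q < n; m is not least since t < m; v is not least since m < v; p is not least since t < p; y is not least since w < y; k is not least since w < k; u is not least since n < u.
Only t has nothing below it, so t is the least.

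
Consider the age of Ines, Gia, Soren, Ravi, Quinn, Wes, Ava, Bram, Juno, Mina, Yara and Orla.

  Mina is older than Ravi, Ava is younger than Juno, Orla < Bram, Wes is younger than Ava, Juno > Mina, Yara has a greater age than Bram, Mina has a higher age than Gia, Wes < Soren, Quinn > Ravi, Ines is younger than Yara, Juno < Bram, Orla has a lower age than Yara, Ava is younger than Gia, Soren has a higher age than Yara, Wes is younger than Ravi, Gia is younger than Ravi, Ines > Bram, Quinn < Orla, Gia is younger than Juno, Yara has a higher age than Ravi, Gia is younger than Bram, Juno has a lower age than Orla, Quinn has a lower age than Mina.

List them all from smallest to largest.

Wes < Ava < Gia < Ravi < Quinn < Mina < Juno < Orla < Bram < Ines < Yara < Soren

Nothing is placed below Wes, so it is least; from there Wes < Ava; Ava < Gia; Gia < Ravi; Ravi < Quinn; Quinn < Mina; Mina < Juno; Juno < Orla; Orla < Bram; Bram < Ines; Ines < Yara; Yara < Soren, each given directly.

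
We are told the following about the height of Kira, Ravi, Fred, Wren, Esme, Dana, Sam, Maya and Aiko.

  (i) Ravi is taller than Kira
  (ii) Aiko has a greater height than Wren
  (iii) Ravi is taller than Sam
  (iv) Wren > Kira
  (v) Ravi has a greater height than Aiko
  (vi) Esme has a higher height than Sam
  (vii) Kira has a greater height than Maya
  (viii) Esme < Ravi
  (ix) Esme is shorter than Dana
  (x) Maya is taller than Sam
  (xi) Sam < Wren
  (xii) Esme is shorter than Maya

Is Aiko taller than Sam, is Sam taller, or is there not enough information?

Aiko

Sam < Maya and Maya < Kira give Sam < Kira.
With Kira < Wren: Sam < Maya < Kira < Wren.
With Wren < Aiko: Sam < Maya < Kira < Wren < Aiko.
So Aiko is taller.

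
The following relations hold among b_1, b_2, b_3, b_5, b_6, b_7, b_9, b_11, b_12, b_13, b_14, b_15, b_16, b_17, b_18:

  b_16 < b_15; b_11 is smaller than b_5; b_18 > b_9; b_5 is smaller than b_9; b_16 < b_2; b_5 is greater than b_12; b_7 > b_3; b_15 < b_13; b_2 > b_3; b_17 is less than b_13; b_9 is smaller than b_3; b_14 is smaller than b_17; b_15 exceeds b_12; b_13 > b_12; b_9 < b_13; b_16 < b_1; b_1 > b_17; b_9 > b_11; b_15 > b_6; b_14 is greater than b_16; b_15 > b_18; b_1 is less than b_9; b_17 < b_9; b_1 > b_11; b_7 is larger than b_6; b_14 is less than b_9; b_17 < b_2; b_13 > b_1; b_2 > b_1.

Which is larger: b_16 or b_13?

b_16 < b_14 and b_14 < b_17 give b_16 < b_17.
Then b_17 < b_1 extends the chain to b_1.
Then b_1 < b_9 extends the chain to b_9.
With b_9 < b_18: b_16 < b_14 < b_17 < b_1 < b_9 < b_18.
With b_18 < b_15: b_16 < b_14 < b_17 < b_1 < b_9 < b_18 < b_15.
With b_15 < b_13: b_16 < b_14 < b_17 < b_1 < b_9 < b_18 < b_15 < b_13.
So b_16 < b_13; b_13 is the larger of the two.

b_13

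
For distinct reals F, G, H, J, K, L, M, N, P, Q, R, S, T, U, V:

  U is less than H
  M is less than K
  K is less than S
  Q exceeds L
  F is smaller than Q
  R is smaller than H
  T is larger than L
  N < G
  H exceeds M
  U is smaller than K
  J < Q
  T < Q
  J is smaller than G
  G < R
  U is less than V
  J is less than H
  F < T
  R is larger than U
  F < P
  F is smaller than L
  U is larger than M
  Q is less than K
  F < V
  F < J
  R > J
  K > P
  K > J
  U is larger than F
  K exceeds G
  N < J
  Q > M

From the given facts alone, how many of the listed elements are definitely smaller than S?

The elements the relations force below S are M, N, F, L, J, T, P, G, U, Q, K — no chain reaches any other.
That is 11.

11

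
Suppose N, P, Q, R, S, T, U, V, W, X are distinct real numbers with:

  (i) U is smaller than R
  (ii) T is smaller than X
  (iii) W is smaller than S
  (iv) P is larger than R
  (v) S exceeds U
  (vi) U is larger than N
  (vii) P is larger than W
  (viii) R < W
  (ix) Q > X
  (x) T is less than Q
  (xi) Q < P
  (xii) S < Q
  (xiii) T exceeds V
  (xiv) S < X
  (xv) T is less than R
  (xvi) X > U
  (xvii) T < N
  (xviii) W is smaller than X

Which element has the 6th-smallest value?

Piecing the relations together gives one ordering: V < T < N < U < R < W < S < X < Q < P.
The 6th smallest is W.

W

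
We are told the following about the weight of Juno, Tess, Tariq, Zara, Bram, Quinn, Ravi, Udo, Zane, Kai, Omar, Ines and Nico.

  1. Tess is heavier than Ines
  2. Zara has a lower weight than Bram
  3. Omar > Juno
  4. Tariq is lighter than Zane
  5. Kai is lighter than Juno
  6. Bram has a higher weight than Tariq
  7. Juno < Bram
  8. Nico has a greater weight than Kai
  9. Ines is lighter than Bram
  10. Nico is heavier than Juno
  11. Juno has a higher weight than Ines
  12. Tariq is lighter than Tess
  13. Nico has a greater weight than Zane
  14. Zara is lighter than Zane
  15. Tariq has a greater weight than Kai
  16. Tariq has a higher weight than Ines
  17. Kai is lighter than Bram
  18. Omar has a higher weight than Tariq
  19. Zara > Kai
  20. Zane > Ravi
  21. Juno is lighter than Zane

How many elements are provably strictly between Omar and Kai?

Chaining upward from Kai reaches: Tariq, Juno, Zara, Zane, Bram, Tess, Nico.
Chaining downward from Omar reaches: Ines, Tariq, Juno.
Strictly between Kai and Omar are those in both lists: Tariq, Juno — 2 elements.

2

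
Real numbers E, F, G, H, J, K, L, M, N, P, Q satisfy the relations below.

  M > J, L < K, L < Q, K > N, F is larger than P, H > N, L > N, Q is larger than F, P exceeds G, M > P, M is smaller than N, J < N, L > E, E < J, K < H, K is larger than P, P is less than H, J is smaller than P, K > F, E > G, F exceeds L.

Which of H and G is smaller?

G

Link the given pairs in sequence: G < P; P < M; M < N; N < L; L < F; F < K; K < H.
Chaining these gives G < P < M < N < L < F < K < H.
So G < H; G is the smaller of the two.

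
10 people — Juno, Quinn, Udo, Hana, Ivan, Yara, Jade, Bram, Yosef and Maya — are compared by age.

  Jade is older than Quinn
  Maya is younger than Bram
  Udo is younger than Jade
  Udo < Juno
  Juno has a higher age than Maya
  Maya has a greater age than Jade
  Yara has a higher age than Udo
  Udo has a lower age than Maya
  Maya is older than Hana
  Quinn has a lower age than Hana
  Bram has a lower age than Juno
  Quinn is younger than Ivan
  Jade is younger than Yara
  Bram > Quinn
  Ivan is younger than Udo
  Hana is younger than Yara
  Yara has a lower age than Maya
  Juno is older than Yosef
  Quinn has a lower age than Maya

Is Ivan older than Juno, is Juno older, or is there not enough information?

Link the given pairs in sequence: Ivan < Udo; Udo < Jade; Jade < Yara; Yara < Maya; Maya < Juno.
Together: Ivan < Udo < Jade < Yara < Maya < Juno.
So Juno is older.

Juno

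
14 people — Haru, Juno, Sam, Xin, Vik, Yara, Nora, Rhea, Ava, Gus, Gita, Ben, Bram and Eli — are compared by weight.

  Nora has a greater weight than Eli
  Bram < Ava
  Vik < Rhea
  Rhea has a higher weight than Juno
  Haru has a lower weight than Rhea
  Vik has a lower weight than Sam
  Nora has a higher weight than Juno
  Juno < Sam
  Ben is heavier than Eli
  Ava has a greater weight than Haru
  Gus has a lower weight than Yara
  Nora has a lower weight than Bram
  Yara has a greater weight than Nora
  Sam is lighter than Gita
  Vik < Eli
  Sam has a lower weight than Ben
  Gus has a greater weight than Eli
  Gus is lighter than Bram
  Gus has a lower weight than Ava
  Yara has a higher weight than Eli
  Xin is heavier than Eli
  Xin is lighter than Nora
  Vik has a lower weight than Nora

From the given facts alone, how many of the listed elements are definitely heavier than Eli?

The elements the relations force above Eli are Xin, Nora, Gus, Yara, Bram, Ben, Ava — no chain reaches any other.
That is 7.

7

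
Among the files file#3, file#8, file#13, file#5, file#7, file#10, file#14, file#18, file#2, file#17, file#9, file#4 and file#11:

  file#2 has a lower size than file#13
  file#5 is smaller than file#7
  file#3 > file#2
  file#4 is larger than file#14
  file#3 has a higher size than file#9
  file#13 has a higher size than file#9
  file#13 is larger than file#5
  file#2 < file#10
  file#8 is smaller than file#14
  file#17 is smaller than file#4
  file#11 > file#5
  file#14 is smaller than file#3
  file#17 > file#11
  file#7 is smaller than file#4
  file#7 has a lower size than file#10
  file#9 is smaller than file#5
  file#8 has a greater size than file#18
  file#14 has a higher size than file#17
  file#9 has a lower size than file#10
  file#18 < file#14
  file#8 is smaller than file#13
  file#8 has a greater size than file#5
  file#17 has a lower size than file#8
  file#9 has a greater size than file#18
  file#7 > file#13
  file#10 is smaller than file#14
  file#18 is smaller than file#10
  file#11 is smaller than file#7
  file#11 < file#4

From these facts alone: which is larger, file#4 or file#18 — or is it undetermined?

file#4

The relevant relations are file#18 < file#9; file#9 < file#5; file#5 < file#11; file#11 < file#17; file#17 < file#8; file#8 < file#13; file#13 < file#7; file#7 < file#10; file#10 < file#14; file#14 < file#4.
Together: file#18 < file#9 < file#5 < file#11 < file#17 < file#8 < file#13 < file#7 < file#10 < file#14 < file#4.
So file#4 is larger.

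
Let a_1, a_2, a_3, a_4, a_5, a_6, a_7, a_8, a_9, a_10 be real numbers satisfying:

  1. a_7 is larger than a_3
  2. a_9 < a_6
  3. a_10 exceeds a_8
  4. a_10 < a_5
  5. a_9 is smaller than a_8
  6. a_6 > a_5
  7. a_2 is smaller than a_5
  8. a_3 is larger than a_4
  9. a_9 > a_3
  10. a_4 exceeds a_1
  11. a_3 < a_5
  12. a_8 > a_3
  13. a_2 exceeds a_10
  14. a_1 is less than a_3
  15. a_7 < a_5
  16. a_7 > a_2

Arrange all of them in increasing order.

Each adjacent pair is fixed by a given relation: a_1 < a_4; a_4 < a_3; a_3 < a_9; a_9 < a_8; a_8 < a_10; a_10 < a_2; a_2 < a_7; a_7 < a_5; a_5 < a_6. Chaining them end to end gives the full order.

a_1 < a_4 < a_3 < a_9 < a_8 < a_10 < a_2 < a_7 < a_5 < a_6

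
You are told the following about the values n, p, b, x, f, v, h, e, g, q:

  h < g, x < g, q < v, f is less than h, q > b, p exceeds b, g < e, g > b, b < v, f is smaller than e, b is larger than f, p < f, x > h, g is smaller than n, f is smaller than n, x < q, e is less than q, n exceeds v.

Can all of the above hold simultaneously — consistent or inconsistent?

We have f < b stated directly, yet also b < p < f by chaining the others — so b < f. Contradiction.

inconsistent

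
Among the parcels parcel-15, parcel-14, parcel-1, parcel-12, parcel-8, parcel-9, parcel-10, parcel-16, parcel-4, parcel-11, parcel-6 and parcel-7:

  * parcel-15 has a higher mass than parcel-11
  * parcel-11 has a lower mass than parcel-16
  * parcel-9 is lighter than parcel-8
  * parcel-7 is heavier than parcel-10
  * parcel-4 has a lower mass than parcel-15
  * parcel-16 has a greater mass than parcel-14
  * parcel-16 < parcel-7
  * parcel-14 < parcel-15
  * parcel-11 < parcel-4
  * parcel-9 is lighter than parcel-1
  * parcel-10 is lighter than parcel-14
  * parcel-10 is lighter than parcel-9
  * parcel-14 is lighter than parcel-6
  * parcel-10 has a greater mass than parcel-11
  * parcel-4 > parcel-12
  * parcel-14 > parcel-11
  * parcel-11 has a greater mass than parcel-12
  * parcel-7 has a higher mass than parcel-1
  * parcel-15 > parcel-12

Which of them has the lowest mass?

Chaining upward from parcel-12: directly above it, parcel-11, parcel-4, parcel-15; then parcel-10, parcel-14, parcel-16; then parcel-9, parcel-6, parcel-7; then parcel-8, parcel-1.
That covers every other element, and nothing is given below parcel-12, so parcel-12 is the lowest mass.

parcel-12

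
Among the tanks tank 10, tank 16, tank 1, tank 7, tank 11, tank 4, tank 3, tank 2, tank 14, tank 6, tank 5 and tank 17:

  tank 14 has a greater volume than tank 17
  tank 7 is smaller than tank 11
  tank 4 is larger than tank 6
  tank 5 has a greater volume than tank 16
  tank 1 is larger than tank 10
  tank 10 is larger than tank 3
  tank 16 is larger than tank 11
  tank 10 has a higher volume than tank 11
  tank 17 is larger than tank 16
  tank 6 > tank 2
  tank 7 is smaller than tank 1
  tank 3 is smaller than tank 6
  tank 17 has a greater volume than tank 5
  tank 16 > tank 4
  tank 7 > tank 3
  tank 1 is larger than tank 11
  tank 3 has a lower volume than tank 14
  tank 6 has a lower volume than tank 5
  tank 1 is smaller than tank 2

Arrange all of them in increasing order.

Each adjacent pair is fixed by a given relation: tank 3 < tank 7; tank 7 < tank 11; tank 11 < tank 10; tank 10 < tank 1; tank 1 < tank 2; tank 2 < tank 6; tank 6 < tank 4; tank 4 < tank 16; tank 16 < tank 5; tank 5 < tank 17; tank 17 < tank 14. Chaining them end to end gives the full order.

tank 3 < tank 7 < tank 11 < tank 10 < tank 1 < tank 2 < tank 6 < tank 4 < tank 16 < tank 5 < tank 17 < tank 14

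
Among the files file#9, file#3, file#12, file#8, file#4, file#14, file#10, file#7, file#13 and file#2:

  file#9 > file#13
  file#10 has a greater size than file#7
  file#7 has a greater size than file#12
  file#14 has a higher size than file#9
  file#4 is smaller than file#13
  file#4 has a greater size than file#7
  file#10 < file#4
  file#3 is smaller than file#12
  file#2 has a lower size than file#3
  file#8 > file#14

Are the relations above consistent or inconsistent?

consistent

The single ordering file#2 < file#3 < file#12 < file#7 < file#10 < file#4 < file#13 < file#9 < file#14 < file#8 satisfies every listed relation, so no contradiction arises.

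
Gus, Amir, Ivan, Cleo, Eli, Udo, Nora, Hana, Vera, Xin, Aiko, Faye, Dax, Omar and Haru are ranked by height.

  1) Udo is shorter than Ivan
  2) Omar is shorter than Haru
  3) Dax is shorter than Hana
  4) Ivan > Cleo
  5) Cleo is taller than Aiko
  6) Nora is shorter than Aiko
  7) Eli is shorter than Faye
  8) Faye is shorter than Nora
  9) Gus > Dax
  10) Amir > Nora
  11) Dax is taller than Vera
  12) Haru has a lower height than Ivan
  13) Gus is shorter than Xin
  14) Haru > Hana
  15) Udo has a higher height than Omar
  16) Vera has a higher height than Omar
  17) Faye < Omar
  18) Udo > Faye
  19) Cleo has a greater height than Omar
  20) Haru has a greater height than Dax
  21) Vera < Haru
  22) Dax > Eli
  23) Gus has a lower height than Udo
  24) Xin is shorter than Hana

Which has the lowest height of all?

Eli

Chaining upward from Eli: directly above it, Faye, Dax; then Omar, Gus, Hana, Nora, Udo, Haru; then Vera, Xin, Amir, Aiko, Cleo, Ivan.
That covers every other element, and nothing is given below Eli, so Eli is the lowest height.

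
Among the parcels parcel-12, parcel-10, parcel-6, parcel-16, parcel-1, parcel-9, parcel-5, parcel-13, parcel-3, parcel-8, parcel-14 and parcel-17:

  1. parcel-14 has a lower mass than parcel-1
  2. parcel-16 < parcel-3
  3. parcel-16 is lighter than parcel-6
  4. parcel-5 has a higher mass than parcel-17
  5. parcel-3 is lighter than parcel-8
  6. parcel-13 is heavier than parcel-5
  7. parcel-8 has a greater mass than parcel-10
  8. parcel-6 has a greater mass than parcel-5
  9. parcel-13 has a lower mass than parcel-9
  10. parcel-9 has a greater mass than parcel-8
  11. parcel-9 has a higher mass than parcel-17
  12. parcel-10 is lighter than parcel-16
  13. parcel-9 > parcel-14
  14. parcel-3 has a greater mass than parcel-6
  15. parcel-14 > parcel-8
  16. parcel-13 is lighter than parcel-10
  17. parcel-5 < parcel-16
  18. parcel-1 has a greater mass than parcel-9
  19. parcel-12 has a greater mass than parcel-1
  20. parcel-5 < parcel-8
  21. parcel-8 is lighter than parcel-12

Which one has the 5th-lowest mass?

Chaining the given pairs: parcel-17 < parcel-5 < parcel-13 < parcel-10 < parcel-16 < parcel-6 < parcel-3 < parcel-8 < parcel-14 < parcel-9 < parcel-1 < parcel-12.
The 5th smallest is parcel-16.

parcel-16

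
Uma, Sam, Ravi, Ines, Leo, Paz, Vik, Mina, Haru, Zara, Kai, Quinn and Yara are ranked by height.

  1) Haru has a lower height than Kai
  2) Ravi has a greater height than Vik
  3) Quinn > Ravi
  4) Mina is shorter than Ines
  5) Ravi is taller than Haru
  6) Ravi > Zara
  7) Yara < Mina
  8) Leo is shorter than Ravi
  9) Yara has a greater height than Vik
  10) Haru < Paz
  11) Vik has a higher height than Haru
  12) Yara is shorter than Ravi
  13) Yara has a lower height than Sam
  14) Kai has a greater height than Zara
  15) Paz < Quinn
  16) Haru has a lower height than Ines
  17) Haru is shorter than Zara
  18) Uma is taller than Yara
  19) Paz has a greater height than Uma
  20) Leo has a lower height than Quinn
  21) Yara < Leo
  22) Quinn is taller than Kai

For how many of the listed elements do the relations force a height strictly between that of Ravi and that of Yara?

Chaining upward from Yara reaches: Leo, Uma, Mina, Paz, Ines, Sam, Quinn.
Chaining downward from Ravi reaches: Haru, Zara, Vik, Leo.
Strictly between Yara and Ravi are those in both lists: Leo — 1 element.

1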